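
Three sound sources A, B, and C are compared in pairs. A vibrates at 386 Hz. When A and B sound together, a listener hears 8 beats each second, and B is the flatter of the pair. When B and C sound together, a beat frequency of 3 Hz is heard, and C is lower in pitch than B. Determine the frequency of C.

375 Hz

B is below A, so f_B = 386 − 8 = 378 Hz.
C is below B, so f_C = 378 − 3 = 375 Hz.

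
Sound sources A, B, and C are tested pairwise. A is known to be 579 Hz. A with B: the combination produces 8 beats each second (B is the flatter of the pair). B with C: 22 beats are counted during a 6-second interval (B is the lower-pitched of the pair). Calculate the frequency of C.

574.6667 Hz

B is below A, so f_B = 579 − 8 = 571 Hz.
B–C: Beat frequency = 22/6 = 3.6667 Hz.
C is above B, so f_C = 571 + 3.6667 = 574.6667 Hz.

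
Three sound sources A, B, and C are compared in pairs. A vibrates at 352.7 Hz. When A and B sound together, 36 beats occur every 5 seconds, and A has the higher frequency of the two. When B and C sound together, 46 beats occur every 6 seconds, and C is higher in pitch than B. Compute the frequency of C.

353.1667 Hz

A–B: Beat frequency = 36/5 = 7.2 Hz.
B is below A, so f_B = 352.7 − 7.2 = 345.5 Hz.
B–C: Beat frequency = 46/6 = 7.6667 Hz.
C is above B, so f_C = 345.5 + 7.6667 = 353.1667 Hz.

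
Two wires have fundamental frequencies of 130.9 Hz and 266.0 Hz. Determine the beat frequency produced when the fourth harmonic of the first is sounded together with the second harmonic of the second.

8.4 Hz

Fourth harmonic of the first: 4·130.9 = 523.6 Hz.
Second harmonic of the second: 2·266.0 = 532.0 Hz.
f_beat = |523.6 − 532.0| = 8.4 Hz.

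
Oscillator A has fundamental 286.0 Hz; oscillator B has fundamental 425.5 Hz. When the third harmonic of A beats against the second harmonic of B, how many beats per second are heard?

7.0 Hz

Third harmonic of the first: 3·286.0 = 858.0 Hz.
Second harmonic of the second: 2·425.5 = 851.0 Hz.
f_beat = |858.0 − 851.0| = 7.0 Hz.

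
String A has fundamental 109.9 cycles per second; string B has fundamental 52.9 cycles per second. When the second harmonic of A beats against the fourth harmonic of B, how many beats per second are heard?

Second harmonic of the first: 2·109.9 = 219.8 Hz.
Fourth harmonic of the second: 4·52.9 = 211.6 Hz.
f_beat = |219.8 − 211.6| = 8.2 Hz.

8.2 Hz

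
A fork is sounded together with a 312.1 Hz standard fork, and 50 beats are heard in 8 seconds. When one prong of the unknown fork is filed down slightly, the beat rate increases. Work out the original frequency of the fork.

318.35 Hz

Beat frequency = 50/8 = 6.25 Hz.
|f − 312.1| = 6.25, so the fork was at either 305.85 Hz or 318.35 Hz.
Filing a prong removes mass and raises the fork's frequency; the adjustment raises the fork's frequency.
The beat rate rose, so the adjustment moved the fork further from 312.1 Hz — it was already above the reference.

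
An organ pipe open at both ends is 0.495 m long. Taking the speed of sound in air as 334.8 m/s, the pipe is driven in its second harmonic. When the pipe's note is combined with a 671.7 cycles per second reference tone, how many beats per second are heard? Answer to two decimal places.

Open pipe: f_n = n·v/(2L) = 2·334.8/(2·0.495) = 676.3636 Hz.
f_beat = |676.3636 − 671.7| = 4.66 Hz.

4.66 Hz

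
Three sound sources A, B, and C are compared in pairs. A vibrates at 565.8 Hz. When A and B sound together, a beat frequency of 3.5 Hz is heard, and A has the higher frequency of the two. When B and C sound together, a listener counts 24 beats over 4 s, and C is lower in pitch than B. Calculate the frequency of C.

556.3 Hz

B is below A, so f_B = 565.8 − 3.5 = 562.3 Hz.
B–C: Beat frequency = 24/4 = 6 Hz.
C is below B, so f_C = 562.3 − 6 = 556.3 Hz.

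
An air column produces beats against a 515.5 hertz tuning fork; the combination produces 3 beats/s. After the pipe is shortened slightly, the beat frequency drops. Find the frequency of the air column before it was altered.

|f − 515.5| = 3, so the air column was at either 512.5 Hz or 518.5 Hz.
A shorter pipe has a higher fundamental; the adjustment raises the air column's frequency.
The beat rate fell, so the adjustment moved the air column toward 515.5 Hz — it must have started below the reference.

512.5 Hz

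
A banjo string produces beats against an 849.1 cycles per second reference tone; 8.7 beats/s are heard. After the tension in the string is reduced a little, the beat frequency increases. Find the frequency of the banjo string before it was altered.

|f − 849.1| = 8.7, so the banjo string was at either 840.4 Hz or 857.8 Hz.
Lower tension means lower frequency; the adjustment lowers the banjo string's frequency.
The beat rate rose, so the adjustment moved the banjo string further from 849.1 Hz — it was already below the reference.

840.4 Hz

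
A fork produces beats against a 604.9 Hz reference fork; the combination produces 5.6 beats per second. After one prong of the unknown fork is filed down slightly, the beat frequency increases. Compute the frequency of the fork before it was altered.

610.5 Hz

|f − 604.9| = 5.6, so the fork was at either 599.3 Hz or 610.5 Hz.
Filing a prong removes mass and raises the fork's frequency; the adjustment raises the fork's frequency.
The beat rate rose, so the adjustment moved the fork further from 604.9 Hz — it was already above the reference.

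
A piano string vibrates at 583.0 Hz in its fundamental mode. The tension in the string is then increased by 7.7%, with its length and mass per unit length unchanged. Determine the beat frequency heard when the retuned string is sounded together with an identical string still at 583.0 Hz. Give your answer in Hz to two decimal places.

For a string, f ∝ √T, so the new frequency is 583.0·√1.077 = 605.0293 Hz.
f_beat = |605.0293 − 583.0| = 22.03 Hz.

22.03 Hz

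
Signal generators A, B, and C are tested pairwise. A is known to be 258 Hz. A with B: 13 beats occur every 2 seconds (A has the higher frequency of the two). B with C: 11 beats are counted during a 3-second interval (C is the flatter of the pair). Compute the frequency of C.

A–B: Beat frequency = 13/2 = 6.5 Hz.
B is below A, so f_B = 258 − 6.5 = 251.5 Hz.
B–C: Beat frequency = 11/3 = 3.6667 Hz.
C is below B, so f_C = 251.5 − 3.6667 = 247.8333 Hz.

247.8333 Hz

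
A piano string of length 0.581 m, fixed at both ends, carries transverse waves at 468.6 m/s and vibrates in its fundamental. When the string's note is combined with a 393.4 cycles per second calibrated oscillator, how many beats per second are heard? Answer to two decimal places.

9.87 Hz

For a string fixed at both ends, f_n = n·v/(2L) = 1·468.6/(2·0.581) = 403.2702 Hz.
f_beat = |403.2702 − 393.4| = 9.87 Hz.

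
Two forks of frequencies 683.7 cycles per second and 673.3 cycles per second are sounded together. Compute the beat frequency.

10.4 Hz

The beat frequency equals the magnitude of the frequency difference.
|683.7 − 673.3| = 10.4 Hz.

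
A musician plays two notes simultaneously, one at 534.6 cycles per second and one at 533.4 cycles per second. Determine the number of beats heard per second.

The beat frequency equals the magnitude of the frequency difference.
|534.6 − 533.4| = 1.2 Hz.

1.2 Hz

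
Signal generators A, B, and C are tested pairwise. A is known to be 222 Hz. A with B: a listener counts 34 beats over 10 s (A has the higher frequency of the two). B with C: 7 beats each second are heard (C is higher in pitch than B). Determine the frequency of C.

A–B: Beat frequency = 34/10 = 3.4 Hz.
B is below A, so f_B = 222 − 3.4 = 218.6 Hz.
C is above B, so f_C = 218.6 + 7 = 225.6 Hz.

225.6 Hz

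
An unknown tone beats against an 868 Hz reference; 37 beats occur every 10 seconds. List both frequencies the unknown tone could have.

Beat frequency = 37/10 = 3.7 Hz.
|f − 868| = 3.7, so f = 868 ± 3.7.

864.3 Hz or 871.7 Hz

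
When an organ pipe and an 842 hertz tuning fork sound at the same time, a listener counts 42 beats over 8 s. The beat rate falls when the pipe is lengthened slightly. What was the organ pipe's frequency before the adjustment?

Beat frequency = 42/8 = 5.25 Hz.
|f − 842| = 5.25, so the organ pipe was at either 836.75 Hz or 847.25 Hz.
A longer pipe has a lower fundamental; the adjustment lowers the organ pipe's frequency.
The beat rate fell, so the adjustment moved the organ pipe toward 842 Hz — it must have started above the reference.

847.25 Hz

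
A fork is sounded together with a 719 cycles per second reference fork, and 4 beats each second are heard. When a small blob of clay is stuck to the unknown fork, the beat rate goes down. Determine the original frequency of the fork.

723 Hz

|f − 719| = 4, so the fork was at either 715 Hz or 723 Hz.
Adding mass to a fork lowers its frequency; the adjustment lowers the fork's frequency.
The beat rate fell, so the adjustment moved the fork toward 719 Hz — it must have started above the reference.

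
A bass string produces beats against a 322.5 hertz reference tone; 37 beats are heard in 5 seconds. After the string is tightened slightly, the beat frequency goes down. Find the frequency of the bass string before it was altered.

315.1 Hz

Beat frequency = 37/5 = 7.4 Hz.
|f − 322.5| = 7.4, so the bass string was at either 315.1 Hz or 329.9 Hz.
Increasing tension raises a string's frequency; the adjustment raises the bass string's frequency.
The beat rate fell, so the adjustment moved the bass string toward 322.5 Hz — it must have started below the reference.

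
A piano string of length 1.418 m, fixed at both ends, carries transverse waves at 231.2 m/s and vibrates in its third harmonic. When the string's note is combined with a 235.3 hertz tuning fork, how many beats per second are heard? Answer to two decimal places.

For a string fixed at both ends, f_n = n·v/(2L) = 3·231.2/(2·1.418) = 244.5698 Hz.
f_beat = |244.5698 − 235.3| = 9.27 Hz.

9.27 Hz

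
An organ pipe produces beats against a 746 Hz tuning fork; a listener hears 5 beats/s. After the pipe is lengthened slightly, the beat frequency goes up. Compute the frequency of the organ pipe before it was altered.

741 Hz

|f − 746| = 5, so the organ pipe was at either 741 Hz or 751 Hz.
A longer pipe has a lower fundamental; the adjustment lowers the organ pipe's frequency.
The beat rate rose, so the adjustment moved the organ pipe further from 746 Hz — it was already below the reference.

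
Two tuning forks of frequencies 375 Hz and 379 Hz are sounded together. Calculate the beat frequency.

4 Hz

f_beat = |f₁ − f₂|.
|375 − 379| = 4 Hz.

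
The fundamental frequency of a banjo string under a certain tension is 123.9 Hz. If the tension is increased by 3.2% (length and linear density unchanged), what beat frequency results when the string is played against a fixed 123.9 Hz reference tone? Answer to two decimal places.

1.97 Hz

For a string, f ∝ √T, so the new frequency is 123.9·√1.032 = 125.8668 Hz.
f_beat = |125.8668 − 123.9| = 1.97 Hz.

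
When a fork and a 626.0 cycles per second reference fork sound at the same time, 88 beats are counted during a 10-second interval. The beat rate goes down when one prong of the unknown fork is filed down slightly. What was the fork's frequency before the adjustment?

Beat frequency = 88/10 = 8.8 Hz.
|f − 626.0| = 8.8, so the fork was at either 617.2 Hz or 634.8 Hz.
Filing a prong removes mass and raises the fork's frequency; the adjustment raises the fork's frequency.
The beat rate fell, so the adjustment moved the fork toward 626.0 Hz — it must have started below the reference.

617.2 Hz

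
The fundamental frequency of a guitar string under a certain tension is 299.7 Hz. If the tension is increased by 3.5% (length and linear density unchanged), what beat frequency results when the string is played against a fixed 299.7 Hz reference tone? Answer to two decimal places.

5.20 Hz

For a string, f ∝ √T, so the new frequency is 299.7·√1.035 = 304.8996 Hz.
f_beat = |304.8996 − 299.7| = 5.20 Hz.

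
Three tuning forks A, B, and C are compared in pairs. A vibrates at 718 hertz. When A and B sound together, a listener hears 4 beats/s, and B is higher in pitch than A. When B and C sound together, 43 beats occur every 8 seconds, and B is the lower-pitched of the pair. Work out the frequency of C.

727.375 Hz

B is above A, so f_B = 718 + 4 = 722 Hz.
B–C: Beat frequency = 43/8 = 5.375 Hz.
C is above B, so f_C = 722 + 5.375 = 727.375 Hz.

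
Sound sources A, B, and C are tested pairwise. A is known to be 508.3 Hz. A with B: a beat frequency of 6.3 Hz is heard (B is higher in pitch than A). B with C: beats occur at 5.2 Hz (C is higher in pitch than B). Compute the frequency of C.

519.8 Hz

B is above A, so f_B = 508.3 + 6.3 = 514.6 Hz.
C is above B, so f_C = 514.6 + 5.2 = 519.8 Hz.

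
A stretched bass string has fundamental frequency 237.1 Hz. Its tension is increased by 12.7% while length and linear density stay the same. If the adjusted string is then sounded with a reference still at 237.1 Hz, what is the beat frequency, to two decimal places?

14.61 Hz

For a string, f ∝ √T, so the new frequency is 237.1·√1.127 = 251.7060 Hz.
f_beat = |251.7060 − 237.1| = 14.61 Hz.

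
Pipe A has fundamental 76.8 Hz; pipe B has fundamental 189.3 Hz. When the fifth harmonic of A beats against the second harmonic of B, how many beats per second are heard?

Fifth harmonic of the first: 5·76.8 = 384.0 Hz.
Second harmonic of the second: 2·189.3 = 378.6 Hz.
f_beat = |384.0 − 378.6| = 5.4 Hz.

5.4 Hz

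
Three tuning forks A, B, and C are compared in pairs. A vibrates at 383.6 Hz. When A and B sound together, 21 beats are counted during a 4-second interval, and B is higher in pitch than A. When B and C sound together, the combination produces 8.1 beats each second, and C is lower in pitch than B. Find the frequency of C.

A–B: Beat frequency = 21/4 = 5.25 Hz.
B is above A, so f_B = 383.6 + 5.25 = 388.85 Hz.
C is below B, so f_C = 388.85 − 8.1 = 380.75 Hz.

380.75 Hz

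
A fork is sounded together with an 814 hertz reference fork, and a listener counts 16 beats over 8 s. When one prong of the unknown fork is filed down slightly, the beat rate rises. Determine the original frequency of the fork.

Beat frequency = 16/8 = 2 Hz.
|f − 814| = 2, so the fork was at either 812 Hz or 816 Hz.
Filing a prong removes mass and raises the fork's frequency; the adjustment raises the fork's frequency.
The beat rate rose, so the adjustment moved the fork further from 814 Hz — it was already above the reference.

816 Hz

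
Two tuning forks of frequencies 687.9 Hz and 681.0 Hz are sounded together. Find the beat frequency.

The beat frequency equals the magnitude of the frequency difference.
|687.9 − 681.0| = 6.9 Hz.

6.9 Hz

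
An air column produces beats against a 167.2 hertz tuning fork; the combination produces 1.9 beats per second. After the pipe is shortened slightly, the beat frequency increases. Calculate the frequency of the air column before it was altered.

169.1 Hz

|f − 167.2| = 1.9, so the air column was at either 165.3 Hz or 169.1 Hz.
A shorter pipe has a higher fundamental; the adjustment raises the air column's frequency.
The beat rate rose, so the adjustment moved the air column further from 167.2 Hz — it was already above the reference.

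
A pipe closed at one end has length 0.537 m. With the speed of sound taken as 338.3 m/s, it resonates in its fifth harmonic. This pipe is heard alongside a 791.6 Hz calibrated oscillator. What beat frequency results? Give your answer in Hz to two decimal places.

4.12 Hz

Closed pipe (odd harmonics): f_n = n·v/(4L) = 5·338.3/(4·0.537) = 787.4767 Hz.
f_beat = |787.4767 − 791.6| = 4.12 Hz.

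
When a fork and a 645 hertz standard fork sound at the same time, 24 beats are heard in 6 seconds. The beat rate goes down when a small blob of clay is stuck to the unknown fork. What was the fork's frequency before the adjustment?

649 Hz

Beat frequency = 24/6 = 4 Hz.
|f − 645| = 4, so the fork was at either 641 Hz or 649 Hz.
Adding mass to a fork lowers its frequency; the adjustment lowers the fork's frequency.
The beat rate fell, so the adjustment moved the fork toward 645 Hz — it must have started above the reference.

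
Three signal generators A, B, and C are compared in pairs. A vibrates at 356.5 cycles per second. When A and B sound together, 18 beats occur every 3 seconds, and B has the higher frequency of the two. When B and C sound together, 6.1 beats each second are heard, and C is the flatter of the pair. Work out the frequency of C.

356.4 Hz

A–B: Beat frequency = 18/3 = 6 Hz.
B is above A, so f_B = 356.5 + 6 = 362.5 Hz.
C is below B, so f_C = 362.5 − 6.1 = 356.4 Hz.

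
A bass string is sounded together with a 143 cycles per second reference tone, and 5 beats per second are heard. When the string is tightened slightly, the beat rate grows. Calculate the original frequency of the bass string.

148 Hz

|f − 143| = 5, so the bass string was at either 138 Hz or 148 Hz.
Increasing tension raises a string's frequency; the adjustment raises the bass string's frequency.
The beat rate rose, so the adjustment moved the bass string further from 143 Hz — it was already above the reference.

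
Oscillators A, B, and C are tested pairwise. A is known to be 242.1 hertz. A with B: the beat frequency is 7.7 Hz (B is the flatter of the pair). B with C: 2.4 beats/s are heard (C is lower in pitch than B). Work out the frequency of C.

232 Hz

B is below A, so f_B = 242.1 − 7.7 = 234.4 Hz.
C is below B, so f_C = 234.4 − 2.4 = 232 Hz.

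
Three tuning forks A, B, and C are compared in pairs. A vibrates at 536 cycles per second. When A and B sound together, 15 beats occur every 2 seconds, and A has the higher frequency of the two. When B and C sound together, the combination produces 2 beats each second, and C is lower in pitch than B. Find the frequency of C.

A–B: Beat frequency = 15/2 = 7.5 Hz.
B is below A, so f_B = 536 − 7.5 = 528.5 Hz.
C is below B, so f_C = 528.5 − 2 = 526.5 Hz.

526.5 Hz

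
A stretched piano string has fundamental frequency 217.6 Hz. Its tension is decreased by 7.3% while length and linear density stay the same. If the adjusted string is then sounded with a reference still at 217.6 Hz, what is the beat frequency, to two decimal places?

For a string, f ∝ √T, so the new frequency is 217.6·√0.927 = 209.5071 Hz.
f_beat = |209.5071 − 217.6| = 8.09 Hz.

8.09 Hz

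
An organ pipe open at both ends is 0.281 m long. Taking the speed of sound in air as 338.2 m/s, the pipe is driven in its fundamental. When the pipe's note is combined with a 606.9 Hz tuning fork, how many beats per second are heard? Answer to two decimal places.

5.12 Hz

Open pipe: f_n = n·v/(2L) = 1·338.2/(2·0.281) = 601.7794 Hz.
f_beat = |601.7794 − 606.9| = 5.12 Hz.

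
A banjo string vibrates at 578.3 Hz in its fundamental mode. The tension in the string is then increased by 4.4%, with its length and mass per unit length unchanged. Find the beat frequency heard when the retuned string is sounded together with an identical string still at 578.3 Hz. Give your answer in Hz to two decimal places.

12.59 Hz

For a string, f ∝ √T, so the new frequency is 578.3·√1.044 = 590.8856 Hz.
f_beat = |590.8856 − 578.3| = 12.59 Hz.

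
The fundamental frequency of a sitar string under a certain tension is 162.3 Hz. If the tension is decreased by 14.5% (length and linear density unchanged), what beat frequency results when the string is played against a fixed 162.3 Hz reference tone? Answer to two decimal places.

For a string, f ∝ √T, so the new frequency is 162.3·√0.855 = 150.0727 Hz.
f_beat = |150.0727 − 162.3| = 12.23 Hz.

12.23 Hz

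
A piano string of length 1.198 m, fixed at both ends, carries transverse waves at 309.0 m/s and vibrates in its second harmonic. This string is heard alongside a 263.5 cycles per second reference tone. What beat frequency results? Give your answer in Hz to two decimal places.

5.57 Hz

For a string fixed at both ends, f_n = n·v/(2L) = 2·309.0/(2·1.198) = 257.9299 Hz.
f_beat = |257.9299 − 263.5| = 5.57 Hz.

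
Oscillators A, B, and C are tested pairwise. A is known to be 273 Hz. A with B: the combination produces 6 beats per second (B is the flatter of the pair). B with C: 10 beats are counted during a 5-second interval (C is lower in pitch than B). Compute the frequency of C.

265 Hz

B is below A, so f_B = 273 − 6 = 267 Hz.
B–C: Beat frequency = 10/5 = 2 Hz.
C is below B, so f_C = 267 − 2 = 265 Hz.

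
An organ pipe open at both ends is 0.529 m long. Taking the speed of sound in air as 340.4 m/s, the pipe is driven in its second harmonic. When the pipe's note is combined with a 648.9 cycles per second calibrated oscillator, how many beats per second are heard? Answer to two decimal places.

Open pipe: f_n = n·v/(2L) = 2·340.4/(2·0.529) = 643.4783 Hz.
f_beat = |643.4783 − 648.9| = 5.42 Hz.

5.42 Hz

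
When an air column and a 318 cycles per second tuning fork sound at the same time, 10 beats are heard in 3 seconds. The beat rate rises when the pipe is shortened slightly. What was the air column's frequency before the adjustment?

321.3333 Hz

Beat frequency = 10/3 = 3.3333 Hz.
|f − 318| = 3.3333, so the air column was at either 314.6667 Hz or 321.3333 Hz.
A shorter pipe has a higher fundamental; the adjustment raises the air column's frequency.
The beat rate rose, so the adjustment moved the air column further from 318 Hz — it was already above the reference.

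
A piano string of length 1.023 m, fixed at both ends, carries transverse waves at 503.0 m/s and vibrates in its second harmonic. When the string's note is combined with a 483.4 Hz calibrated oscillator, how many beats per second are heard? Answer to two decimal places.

8.29 Hz

For a string fixed at both ends, f_n = n·v/(2L) = 2·503.0/(2·1.023) = 491.6911 Hz.
f_beat = |491.6911 − 483.4| = 8.29 Hz.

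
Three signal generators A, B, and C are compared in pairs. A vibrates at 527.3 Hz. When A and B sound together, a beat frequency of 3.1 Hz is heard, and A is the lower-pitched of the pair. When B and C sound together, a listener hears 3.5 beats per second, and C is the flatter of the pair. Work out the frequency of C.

526.9 Hz

B is above A, so f_B = 527.3 + 3.1 = 530.4 Hz.
C is below B, so f_C = 530.4 − 3.5 = 526.9 Hz.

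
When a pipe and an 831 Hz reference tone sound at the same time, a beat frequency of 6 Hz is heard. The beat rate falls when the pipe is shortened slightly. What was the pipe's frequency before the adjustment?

825 Hz

|f − 831| = 6, so the pipe was at either 825 Hz or 837 Hz.
A shorter pipe has a higher fundamental; the adjustment raises the pipe's frequency.
The beat rate fell, so the adjustment moved the pipe toward 831 Hz — it must have started below the reference.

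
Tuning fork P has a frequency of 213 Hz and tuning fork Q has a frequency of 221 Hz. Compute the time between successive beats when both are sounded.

0.125 s

f_beat = |213 − 221| = 8 Hz.
Beat period T = 1 / f_beat = 1 / 8 s.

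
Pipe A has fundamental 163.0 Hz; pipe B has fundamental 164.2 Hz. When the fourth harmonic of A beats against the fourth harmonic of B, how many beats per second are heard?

Fourth harmonic of the first: 4·163.0 = 652.0 Hz.
Fourth harmonic of the second: 4·164.2 = 656.8 Hz.
f_beat = |652.0 − 656.8| = 4.8 Hz.

4.8 Hz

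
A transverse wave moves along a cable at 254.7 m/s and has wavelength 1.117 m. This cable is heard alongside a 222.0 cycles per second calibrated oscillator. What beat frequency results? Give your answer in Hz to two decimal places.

Source frequency f = v/λ = 254.7/1.117 = 228.0215 Hz.
f_beat = |228.0215 − 222.0| = 6.02 Hz.

6.02 Hz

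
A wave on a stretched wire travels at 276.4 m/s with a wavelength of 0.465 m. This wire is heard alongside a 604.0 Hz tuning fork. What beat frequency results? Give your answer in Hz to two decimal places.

9.59 Hz

Source frequency f = v/λ = 276.4/0.465 = 594.4086 Hz.
f_beat = |594.4086 − 604.0| = 9.59 Hz.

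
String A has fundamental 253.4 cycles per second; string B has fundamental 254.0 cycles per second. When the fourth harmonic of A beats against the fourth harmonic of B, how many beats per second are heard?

2.4 Hz

Fourth harmonic of the first: 4·253.4 = 1013.6 Hz.
Fourth harmonic of the second: 4·254.0 = 1016.0 Hz.
f_beat = |1013.6 − 1016.0| = 2.4 Hz.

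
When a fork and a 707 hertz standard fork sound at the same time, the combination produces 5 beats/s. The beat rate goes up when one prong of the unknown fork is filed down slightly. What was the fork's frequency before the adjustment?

712 Hz

|f − 707| = 5, so the fork was at either 702 Hz or 712 Hz.
Filing a prong removes mass and raises the fork's frequency; the adjustment raises the fork's frequency.
The beat rate rose, so the adjustment moved the fork further from 707 Hz — it was already above the reference.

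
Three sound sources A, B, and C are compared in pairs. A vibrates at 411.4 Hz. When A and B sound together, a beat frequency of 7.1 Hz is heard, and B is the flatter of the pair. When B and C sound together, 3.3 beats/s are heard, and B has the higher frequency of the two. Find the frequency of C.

B is below A, so f_B = 411.4 − 7.1 = 404.3 Hz.
C is below B, so f_C = 404.3 − 3.3 = 401 Hz.

401 Hz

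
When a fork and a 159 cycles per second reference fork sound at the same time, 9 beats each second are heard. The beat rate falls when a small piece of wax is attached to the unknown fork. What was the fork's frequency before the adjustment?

|f − 159| = 9, so the fork was at either 150 Hz or 168 Hz.
Loading a fork with wax lowers its frequency; the adjustment lowers the fork's frequency.
The beat rate fell, so the adjustment moved the fork toward 159 Hz — it must have started above the reference.

168 Hz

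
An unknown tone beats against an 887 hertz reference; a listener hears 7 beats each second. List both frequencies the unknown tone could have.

880 Hz or 894 Hz

|f − 887| = 7, so f = 887 ± 7.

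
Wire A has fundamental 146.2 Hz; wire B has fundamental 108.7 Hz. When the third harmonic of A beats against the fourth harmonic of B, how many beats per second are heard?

3.8 Hz

Third harmonic of the first: 3·146.2 = 438.6 Hz.
Fourth harmonic of the second: 4·108.7 = 434.8 Hz.
f_beat = |438.6 − 434.8| = 3.8 Hz.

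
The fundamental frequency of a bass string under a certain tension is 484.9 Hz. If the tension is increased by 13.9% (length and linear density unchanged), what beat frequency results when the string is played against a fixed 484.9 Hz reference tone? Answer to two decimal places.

32.60 Hz

For a string, f ∝ √T, so the new frequency is 484.9·√1.139 = 517.5044 Hz.
f_beat = |517.5044 − 484.9| = 32.60 Hz.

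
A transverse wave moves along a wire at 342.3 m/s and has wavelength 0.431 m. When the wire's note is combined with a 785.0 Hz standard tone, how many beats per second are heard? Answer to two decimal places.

9.20 Hz

Source frequency f = v/λ = 342.3/0.431 = 794.1995 Hz.
f_beat = |794.1995 − 785.0| = 9.20 Hz.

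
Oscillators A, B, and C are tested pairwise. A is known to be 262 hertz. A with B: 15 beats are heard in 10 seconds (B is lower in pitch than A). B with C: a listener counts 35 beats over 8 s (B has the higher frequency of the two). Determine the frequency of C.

256.125 Hz

A–B: Beat frequency = 15/10 = 1.5 Hz.
B is below A, so f_B = 262 − 1.5 = 260.5 Hz.
B–C: Beat frequency = 35/8 = 4.375 Hz.
C is below B, so f_C = 260.5 − 4.375 = 256.125 Hz.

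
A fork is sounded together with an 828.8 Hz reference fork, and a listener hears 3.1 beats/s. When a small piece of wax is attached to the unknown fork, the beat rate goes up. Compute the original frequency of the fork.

825.7 Hz

|f − 828.8| = 3.1, so the fork was at either 825.7 Hz or 831.9 Hz.
Loading a fork with wax lowers its frequency; the adjustment lowers the fork's frequency.
The beat rate rose, so the adjustment moved the fork further from 828.8 Hz — it was already below the reference.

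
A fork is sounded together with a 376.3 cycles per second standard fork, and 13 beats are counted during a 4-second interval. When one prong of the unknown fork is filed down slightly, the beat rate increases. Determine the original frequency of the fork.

379.55 Hz

Beat frequency = 13/4 = 3.25 Hz.
|f − 376.3| = 3.25, so the fork was at either 373.05 Hz or 379.55 Hz.
Filing a prong removes mass and raises the fork's frequency; the adjustment raises the fork's frequency.
The beat rate rose, so the adjustment moved the fork further from 376.3 Hz — it was already above the reference.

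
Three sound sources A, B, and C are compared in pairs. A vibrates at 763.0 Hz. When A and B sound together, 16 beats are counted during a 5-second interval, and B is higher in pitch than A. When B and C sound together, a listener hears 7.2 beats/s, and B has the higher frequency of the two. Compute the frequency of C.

A–B: Beat frequency = 16/5 = 3.2 Hz.
B is above A, so f_B = 763.0 + 3.2 = 766.2 Hz.
C is below B, so f_C = 766.2 − 7.2 = 759 Hz.

759 Hz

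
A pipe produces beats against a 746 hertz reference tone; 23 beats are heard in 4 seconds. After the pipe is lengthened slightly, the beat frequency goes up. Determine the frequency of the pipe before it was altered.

740.25 Hz

Beat frequency = 23/4 = 5.75 Hz.
|f − 746| = 5.75, so the pipe was at either 740.25 Hz or 751.75 Hz.
A longer pipe has a lower fundamental; the adjustment lowers the pipe's frequency.
The beat rate rose, so the adjustment moved the pipe further from 746 Hz — it was already below the reference.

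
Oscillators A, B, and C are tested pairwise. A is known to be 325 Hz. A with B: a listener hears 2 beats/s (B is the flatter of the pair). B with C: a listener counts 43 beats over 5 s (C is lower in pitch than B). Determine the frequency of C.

314.4 Hz

B is below A, so f_B = 325 − 2 = 323 Hz.
B–C: Beat frequency = 43/5 = 8.6 Hz.
C is below B, so f_C = 323 − 8.6 = 314.4 Hz.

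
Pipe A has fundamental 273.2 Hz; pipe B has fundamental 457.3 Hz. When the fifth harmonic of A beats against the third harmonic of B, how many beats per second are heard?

5.9 Hz

Fifth harmonic of the first: 5·273.2 = 1366.0 Hz.
Third harmonic of the second: 3·457.3 = 1371.9 Hz.
f_beat = |1366.0 − 1371.9| = 5.9 Hz.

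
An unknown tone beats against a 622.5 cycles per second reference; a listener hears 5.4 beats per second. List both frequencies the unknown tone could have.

|f − 622.5| = 5.4, so f = 622.5 ± 5.4.

617.1 Hz or 627.9 Hz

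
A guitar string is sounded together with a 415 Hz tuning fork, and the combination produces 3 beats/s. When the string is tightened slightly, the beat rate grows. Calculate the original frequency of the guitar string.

418 Hz

|f − 415| = 3, so the guitar string was at either 412 Hz or 418 Hz.
Increasing tension raises a string's frequency; the adjustment raises the guitar string's frequency.
The beat rate rose, so the adjustment moved the guitar string further from 415 Hz — it was already above the reference.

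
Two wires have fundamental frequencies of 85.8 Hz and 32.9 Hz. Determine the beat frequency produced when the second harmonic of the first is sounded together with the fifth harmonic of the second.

7.1 Hz

Second harmonic of the first: 2·85.8 = 171.6 Hz.
Fifth harmonic of the second: 5·32.9 = 164.5 Hz.
f_beat = |171.6 − 164.5| = 7.1 Hz.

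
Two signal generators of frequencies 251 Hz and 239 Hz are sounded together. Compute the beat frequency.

12 Hz

The beat frequency equals the magnitude of the frequency difference.
|251 − 239| = 12 Hz.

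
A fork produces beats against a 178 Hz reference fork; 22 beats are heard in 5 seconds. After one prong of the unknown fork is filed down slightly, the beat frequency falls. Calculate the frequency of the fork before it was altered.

Beat frequency = 22/5 = 4.4 Hz.
|f − 178| = 4.4, so the fork was at either 173.6 Hz or 182.4 Hz.
Filing a prong removes mass and raises the fork's frequency; the adjustment raises the fork's frequency.
The beat rate fell, so the adjustment moved the fork toward 178 Hz — it must have started below the reference.

173.6 Hz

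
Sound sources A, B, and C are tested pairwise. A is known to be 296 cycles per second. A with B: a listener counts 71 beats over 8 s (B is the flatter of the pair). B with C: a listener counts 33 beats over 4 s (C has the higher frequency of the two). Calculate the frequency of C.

A–B: Beat frequency = 71/8 = 8.875 Hz.
B is below A, so f_B = 296 − 8.875 = 287.125 Hz.
B–C: Beat frequency = 33/4 = 8.25 Hz.
C is above B, so f_C = 287.125 + 8.25 = 295.375 Hz.

295.375 Hz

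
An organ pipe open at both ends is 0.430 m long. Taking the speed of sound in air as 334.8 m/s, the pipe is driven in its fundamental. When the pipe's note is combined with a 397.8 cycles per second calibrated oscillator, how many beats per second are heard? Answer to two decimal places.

Open pipe: f_n = n·v/(2L) = 1·334.8/(2·0.430) = 389.3023 Hz.
f_beat = |389.3023 − 397.8| = 8.50 Hz.

8.50 Hz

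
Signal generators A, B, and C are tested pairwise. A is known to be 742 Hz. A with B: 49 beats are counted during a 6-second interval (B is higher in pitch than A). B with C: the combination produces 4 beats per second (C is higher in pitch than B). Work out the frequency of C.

754.1667 Hz

A–B: Beat frequency = 49/6 = 8.1667 Hz.
B is above A, so f_B = 742 + 8.1667 = 750.1667 Hz.
C is above B, so f_C = 750.1667 + 4 = 754.1667 Hz.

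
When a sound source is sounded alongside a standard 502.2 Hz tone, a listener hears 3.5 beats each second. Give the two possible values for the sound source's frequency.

|f − 502.2| = 3.5, so f = 502.2 ± 3.5.

498.7 Hz or 505.7 Hz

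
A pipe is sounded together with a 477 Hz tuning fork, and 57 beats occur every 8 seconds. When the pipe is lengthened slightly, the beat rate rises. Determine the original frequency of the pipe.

469.875 Hz

Beat frequency = 57/8 = 7.125 Hz.
|f − 477| = 7.125, so the pipe was at either 469.875 Hz or 484.125 Hz.
A longer pipe has a lower fundamental; the adjustment lowers the pipe's frequency.
The beat rate rose, so the adjustment moved the pipe further from 477 Hz — it was already below the reference.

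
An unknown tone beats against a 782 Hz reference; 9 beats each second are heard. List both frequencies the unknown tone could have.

773 Hz or 791 Hz

|f − 782| = 9, so f = 782 ± 9.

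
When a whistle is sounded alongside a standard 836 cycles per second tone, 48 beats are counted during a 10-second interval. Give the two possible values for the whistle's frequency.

Beat frequency = 48/10 = 4.8 Hz.
|f − 836| = 4.8, so f = 836 ± 4.8.

831.2 Hz or 840.8 Hz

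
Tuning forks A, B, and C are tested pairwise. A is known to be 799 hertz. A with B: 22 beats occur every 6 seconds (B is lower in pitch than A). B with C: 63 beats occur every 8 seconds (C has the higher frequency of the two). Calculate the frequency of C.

803.2083 Hz

A–B: Beat frequency = 22/6 = 3.6667 Hz.
B is below A, so f_B = 799 − 3.6667 = 795.3333 Hz.
B–C: Beat frequency = 63/8 = 7.875 Hz.
C is above B, so f_C = 795.3333 + 7.875 = 803.2083 Hz.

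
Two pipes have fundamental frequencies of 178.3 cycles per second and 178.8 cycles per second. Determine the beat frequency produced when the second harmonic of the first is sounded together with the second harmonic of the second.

1.0 Hz

Second harmonic of the first: 2·178.3 = 356.6 Hz.
Second harmonic of the second: 2·178.8 = 357.6 Hz.
f_beat = |356.6 − 357.6| = 1.0 Hz.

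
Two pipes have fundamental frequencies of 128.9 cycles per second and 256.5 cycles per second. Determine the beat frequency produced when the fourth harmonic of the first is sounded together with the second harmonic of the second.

2.6 Hz

Fourth harmonic of the first: 4·128.9 = 515.6 Hz.
Second harmonic of the second: 2·256.5 = 513.0 Hz.
f_beat = |515.6 − 513.0| = 2.6 Hz.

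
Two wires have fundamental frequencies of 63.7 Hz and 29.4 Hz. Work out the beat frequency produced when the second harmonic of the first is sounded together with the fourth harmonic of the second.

Second harmonic of the first: 2·63.7 = 127.4 Hz.
Fourth harmonic of the second: 4·29.4 = 117.6 Hz.
f_beat = |127.4 − 117.6| = 9.8 Hz.

9.8 Hz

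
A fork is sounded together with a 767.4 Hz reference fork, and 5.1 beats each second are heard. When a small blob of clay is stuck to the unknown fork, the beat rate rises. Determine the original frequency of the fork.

|f − 767.4| = 5.1, so the fork was at either 762.3 Hz or 772.5 Hz.
Adding mass to a fork lowers its frequency; the adjustment lowers the fork's frequency.
The beat rate rose, so the adjustment moved the fork further from 767.4 Hz — it was already below the reference.

762.3 Hz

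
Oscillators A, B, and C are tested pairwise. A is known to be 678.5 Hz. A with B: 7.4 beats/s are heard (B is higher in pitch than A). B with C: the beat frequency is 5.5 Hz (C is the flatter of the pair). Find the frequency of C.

B is above A, so f_B = 678.5 + 7.4 = 685.9 Hz.
C is below B, so f_C = 685.9 − 5.5 = 680.4 Hz.

680.4 Hz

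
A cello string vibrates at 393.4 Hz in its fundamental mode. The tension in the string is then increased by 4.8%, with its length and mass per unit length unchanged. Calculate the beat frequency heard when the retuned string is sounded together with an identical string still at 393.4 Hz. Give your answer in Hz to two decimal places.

For a string, f ∝ √T, so the new frequency is 393.4·√1.048 = 402.7309 Hz.
f_beat = |402.7309 − 393.4| = 9.33 Hz.

9.33 Hz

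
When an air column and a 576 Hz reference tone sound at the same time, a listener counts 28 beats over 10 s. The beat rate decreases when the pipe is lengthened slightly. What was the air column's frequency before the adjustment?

578.8 Hz

Beat frequency = 28/10 = 2.8 Hz.
|f − 576| = 2.8, so the air column was at either 573.2 Hz or 578.8 Hz.
A longer pipe has a lower fundamental; the adjustment lowers the air column's frequency.
The beat rate fell, so the adjustment moved the air column toward 576 Hz — it must have started above the reference.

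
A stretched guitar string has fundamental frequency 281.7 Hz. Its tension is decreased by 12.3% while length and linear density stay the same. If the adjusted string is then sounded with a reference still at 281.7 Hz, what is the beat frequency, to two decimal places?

17.89 Hz

For a string, f ∝ √T, so the new frequency is 281.7·√0.877 = 263.8072 Hz.
f_beat = |263.8072 − 281.7| = 17.89 Hz.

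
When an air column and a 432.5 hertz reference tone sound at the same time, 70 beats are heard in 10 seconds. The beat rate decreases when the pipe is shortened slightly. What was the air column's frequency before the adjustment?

425.5 Hz

Beat frequency = 70/10 = 7 Hz.
|f − 432.5| = 7, so the air column was at either 425.5 Hz or 439.5 Hz.
A shorter pipe has a higher fundamental; the adjustment raises the air column's frequency.
The beat rate fell, so the adjustment moved the air column toward 432.5 Hz — it must have started below the reference.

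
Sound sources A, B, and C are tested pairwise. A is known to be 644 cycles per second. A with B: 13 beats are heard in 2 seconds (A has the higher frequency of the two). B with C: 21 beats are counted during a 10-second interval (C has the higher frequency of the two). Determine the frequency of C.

A–B: Beat frequency = 13/2 = 6.5 Hz.
B is below A, so f_B = 644 − 6.5 = 637.5 Hz.
B–C: Beat frequency = 21/10 = 2.1 Hz.
C is above B, so f_C = 637.5 + 2.1 = 639.6 Hz.

639.6 Hz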